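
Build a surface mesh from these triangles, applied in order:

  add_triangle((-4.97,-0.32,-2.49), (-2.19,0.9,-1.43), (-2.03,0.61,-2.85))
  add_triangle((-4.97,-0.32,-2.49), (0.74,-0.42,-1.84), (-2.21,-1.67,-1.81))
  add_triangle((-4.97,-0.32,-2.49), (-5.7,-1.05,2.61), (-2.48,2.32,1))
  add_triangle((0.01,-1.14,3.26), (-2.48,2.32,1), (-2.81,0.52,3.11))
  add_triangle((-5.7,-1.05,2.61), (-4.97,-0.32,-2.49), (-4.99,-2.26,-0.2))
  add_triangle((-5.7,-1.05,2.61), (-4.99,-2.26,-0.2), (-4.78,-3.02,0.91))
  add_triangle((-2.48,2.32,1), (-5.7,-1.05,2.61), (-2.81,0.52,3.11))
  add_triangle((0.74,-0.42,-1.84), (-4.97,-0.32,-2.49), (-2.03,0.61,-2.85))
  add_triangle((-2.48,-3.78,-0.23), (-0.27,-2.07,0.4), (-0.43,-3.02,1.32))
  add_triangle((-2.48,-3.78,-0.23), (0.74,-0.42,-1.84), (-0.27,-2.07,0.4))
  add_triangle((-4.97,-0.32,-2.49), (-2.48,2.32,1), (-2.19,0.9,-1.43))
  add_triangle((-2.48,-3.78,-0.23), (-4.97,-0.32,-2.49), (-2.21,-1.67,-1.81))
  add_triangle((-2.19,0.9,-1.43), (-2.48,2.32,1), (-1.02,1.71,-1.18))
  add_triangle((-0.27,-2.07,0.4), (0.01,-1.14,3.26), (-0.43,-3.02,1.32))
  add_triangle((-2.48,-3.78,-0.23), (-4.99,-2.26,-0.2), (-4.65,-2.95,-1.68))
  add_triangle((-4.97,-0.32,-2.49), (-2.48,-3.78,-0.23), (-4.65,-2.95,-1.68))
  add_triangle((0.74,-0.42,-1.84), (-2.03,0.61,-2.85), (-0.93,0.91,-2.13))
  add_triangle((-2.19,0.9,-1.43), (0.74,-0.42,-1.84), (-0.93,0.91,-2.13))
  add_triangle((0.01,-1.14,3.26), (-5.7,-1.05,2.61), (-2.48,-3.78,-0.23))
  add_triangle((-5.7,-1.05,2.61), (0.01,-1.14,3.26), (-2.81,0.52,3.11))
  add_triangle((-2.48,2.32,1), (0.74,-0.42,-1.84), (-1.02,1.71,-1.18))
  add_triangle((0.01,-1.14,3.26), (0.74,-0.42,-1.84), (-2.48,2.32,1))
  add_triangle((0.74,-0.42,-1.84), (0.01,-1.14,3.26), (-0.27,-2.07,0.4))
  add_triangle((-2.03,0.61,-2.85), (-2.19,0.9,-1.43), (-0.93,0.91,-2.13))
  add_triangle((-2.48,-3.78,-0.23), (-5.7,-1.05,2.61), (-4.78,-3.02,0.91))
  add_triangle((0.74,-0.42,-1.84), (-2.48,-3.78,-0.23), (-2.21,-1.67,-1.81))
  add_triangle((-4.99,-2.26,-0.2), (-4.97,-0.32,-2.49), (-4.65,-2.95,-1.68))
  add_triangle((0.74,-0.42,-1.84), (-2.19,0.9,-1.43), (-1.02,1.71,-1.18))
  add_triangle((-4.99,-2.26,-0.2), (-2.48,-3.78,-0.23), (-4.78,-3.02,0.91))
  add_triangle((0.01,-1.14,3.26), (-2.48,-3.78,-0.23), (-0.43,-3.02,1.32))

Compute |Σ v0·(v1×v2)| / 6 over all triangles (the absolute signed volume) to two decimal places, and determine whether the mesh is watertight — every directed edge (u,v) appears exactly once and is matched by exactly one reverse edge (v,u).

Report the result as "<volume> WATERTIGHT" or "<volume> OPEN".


Per-triangle v0·(v1×v2)/6:
  t1: +1.3764
  t2: +2.5254
  t3: +12.4953
  t4: +1.9210
  t5: +7.4762
  t6: +3.4218
  t7: +4.9436
  t8: +2.0664
  t9: +0.5168
  t10: +1.5803
  t11: +2.6173
  t12: +3.3888
  t13: +1.4781
  t14: +0.0782
  t15: +3.2086
  t16: -0.2747
  t17: +0.6693
  t18: -0.5120
  t19: +11.7876
  t20: +5.1959
  t21: -0.3025
  t22: -0.3531
  t23: +0.9387
  t24: +0.4183
  t25: +1.2614
  t26: +2.3668
  t27: +4.0066
  t28: +1.1163
  t29: +2.5269
  t30: +2.5360
Σ = +80.4754 → |volume| = 80.48

Directed edges: 90 total, each appears once with its reverse present → watertight.

80.48 WATERTIGHT


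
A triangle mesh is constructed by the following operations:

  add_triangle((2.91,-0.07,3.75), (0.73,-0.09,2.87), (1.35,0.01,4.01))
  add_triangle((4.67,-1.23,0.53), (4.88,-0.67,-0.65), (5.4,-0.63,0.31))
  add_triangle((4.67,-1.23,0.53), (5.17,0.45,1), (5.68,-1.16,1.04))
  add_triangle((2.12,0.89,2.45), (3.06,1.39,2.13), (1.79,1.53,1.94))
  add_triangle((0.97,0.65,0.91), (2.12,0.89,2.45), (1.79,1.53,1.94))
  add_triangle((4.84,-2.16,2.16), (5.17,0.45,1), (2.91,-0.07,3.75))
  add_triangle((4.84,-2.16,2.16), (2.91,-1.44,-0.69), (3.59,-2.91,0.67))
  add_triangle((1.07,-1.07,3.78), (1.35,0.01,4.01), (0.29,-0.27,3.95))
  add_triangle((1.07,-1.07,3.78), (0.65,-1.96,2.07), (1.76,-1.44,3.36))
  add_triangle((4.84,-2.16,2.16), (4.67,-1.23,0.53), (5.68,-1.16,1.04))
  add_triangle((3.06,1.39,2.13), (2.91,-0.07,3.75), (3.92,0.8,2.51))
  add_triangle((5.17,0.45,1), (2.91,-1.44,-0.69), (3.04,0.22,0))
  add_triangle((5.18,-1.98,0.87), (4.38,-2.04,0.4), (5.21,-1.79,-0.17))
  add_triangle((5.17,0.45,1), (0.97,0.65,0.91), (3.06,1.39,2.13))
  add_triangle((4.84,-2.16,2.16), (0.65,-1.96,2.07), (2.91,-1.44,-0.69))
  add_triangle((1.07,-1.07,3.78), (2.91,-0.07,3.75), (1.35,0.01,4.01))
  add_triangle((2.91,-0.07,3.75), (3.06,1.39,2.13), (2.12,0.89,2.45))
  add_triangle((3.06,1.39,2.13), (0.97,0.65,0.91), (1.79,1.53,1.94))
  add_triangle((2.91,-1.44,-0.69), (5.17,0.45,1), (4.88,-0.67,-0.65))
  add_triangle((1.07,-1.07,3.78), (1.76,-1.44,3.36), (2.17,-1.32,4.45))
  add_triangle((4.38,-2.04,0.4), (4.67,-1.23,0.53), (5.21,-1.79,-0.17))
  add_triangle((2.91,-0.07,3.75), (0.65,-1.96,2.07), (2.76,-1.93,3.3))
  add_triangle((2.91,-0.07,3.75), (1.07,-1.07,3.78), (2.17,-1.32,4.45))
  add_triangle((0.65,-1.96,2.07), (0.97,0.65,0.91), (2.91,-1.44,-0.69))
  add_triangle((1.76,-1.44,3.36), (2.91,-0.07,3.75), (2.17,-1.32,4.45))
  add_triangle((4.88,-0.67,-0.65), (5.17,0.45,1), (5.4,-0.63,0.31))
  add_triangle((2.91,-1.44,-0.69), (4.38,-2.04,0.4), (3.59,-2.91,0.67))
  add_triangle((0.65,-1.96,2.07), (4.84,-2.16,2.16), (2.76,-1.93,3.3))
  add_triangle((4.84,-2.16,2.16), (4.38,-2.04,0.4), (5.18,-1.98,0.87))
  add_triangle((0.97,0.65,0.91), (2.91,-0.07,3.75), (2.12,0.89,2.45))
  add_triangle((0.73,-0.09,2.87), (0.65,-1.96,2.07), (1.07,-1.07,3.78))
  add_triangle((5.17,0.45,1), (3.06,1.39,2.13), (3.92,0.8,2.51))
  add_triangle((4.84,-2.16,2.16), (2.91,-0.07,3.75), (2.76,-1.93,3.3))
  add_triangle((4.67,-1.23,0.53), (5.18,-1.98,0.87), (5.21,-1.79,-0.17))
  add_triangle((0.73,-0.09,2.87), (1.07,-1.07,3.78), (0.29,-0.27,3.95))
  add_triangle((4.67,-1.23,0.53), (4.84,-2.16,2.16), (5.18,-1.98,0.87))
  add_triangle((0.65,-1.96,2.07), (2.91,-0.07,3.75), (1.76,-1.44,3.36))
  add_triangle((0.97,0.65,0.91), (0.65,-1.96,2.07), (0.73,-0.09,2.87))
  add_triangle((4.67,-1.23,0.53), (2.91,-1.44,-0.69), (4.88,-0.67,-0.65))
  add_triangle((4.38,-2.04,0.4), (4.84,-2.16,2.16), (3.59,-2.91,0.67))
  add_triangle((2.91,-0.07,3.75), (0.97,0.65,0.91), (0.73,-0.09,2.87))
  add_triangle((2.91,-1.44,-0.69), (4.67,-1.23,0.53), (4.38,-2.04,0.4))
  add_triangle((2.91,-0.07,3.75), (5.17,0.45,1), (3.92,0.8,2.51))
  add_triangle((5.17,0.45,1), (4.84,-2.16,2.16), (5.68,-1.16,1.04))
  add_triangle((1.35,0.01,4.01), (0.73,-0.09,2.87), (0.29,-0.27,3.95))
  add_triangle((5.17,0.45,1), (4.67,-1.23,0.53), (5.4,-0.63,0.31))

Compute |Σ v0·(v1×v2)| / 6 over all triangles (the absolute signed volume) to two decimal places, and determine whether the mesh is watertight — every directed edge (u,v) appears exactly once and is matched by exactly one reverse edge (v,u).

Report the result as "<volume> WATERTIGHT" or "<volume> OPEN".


30.93 OPEN

Per-triangle v0·(v1×v2)/6:
  t1: -0.1195
  t2: +0.5973
  t3: +0.4494
  t4: +0.3821
  t5: -0.0470
  t6: +6.7479
  t7: -1.9918
  t8: +0.7122
  t9: +0.6805
  t10: +0.6937
  t11: +1.0176
  t12: +0.8098
  t13: +0.3884
  t14: +0.0502
  t15: +2.8818
  t16: +1.1993
  t17: +0.6274
  t18: -0.0117
  t19: -1.1437
  t20: +0.2496
  t21: -0.4936
  t22: +1.3560
  t23: +0.6389
  t24: -2.1248
  t25: +0.4495
  t26: +0.8179
  t27: +0.8849
  t28: +1.7835
  t29: +0.5152
  t30: -0.0631
  t31: +0.0422
  t32: +1.0880
  t33: +3.4307
  t34: +0.4565
  t35: -0.3329
  t36: +0.5775
  t37: +0.1944
  t38: -0.7096
  t39: +1.1197
  t40: +1.5761
  t41: +0.6181
  t42: +0.6530
  t43: +1.7480
  t44: +1.8751
  t45: -0.0233
  t46: +0.6819
Σ = +30.9331 → |volume| = 30.93

Directed edges: 138 total; 4 unmatched, e.g. (2.91,-1.44,-0.69)→(3.04,0.22,0) → open.


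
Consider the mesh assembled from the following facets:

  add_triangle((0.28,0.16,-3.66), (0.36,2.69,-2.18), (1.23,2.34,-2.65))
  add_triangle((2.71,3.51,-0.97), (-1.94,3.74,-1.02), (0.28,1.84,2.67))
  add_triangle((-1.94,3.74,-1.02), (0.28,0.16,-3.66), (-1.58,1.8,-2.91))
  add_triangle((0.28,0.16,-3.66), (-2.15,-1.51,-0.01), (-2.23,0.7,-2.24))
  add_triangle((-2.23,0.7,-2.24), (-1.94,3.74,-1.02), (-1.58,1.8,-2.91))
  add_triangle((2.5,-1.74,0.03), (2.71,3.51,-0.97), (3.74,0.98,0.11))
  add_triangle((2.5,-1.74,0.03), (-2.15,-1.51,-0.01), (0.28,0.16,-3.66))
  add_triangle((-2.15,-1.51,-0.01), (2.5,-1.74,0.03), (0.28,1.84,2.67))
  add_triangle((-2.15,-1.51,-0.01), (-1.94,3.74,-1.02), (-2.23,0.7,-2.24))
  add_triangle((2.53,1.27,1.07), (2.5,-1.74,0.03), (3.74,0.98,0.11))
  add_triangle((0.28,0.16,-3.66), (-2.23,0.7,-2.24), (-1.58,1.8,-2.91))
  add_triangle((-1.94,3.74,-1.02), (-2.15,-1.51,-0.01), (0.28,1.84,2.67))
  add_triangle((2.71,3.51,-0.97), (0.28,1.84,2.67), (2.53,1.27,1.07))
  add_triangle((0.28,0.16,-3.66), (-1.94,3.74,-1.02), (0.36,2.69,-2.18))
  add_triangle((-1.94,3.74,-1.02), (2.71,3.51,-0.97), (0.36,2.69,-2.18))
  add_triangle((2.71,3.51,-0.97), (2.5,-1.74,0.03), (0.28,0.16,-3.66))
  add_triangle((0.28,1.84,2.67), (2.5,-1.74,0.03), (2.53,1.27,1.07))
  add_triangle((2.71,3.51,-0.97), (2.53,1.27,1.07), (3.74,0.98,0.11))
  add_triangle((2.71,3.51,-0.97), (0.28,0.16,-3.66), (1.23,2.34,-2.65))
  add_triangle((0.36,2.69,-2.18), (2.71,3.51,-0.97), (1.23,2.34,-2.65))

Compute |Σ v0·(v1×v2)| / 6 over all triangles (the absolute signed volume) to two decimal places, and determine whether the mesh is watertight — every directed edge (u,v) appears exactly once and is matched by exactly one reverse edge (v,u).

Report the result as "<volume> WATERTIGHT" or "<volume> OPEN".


Per-triangle v0·(v1×v2)/6:
  t1: +1.3638
  t2: +8.9674
  t3: +2.0043
  t4: +3.0024
  t5: +1.9896
  t6: +1.6431
  t7: +4.5866
  t8: +3.3538
  t9: +3.2557
  t10: +1.4699
  t11: +1.7883
  t12: +5.4748
  t13: +3.8293
  t14: +3.6296
  t15: +4.0708
  t16: +8.0885
  t17: +2.4861
  t18: +2.1348
  t19: +1.4032
  t20: +1.5275
Σ = +66.0694 → |volume| = 66.07

Directed edges: 60 total, each appears once with its reverse present → watertight.

66.07 WATERTIGHT


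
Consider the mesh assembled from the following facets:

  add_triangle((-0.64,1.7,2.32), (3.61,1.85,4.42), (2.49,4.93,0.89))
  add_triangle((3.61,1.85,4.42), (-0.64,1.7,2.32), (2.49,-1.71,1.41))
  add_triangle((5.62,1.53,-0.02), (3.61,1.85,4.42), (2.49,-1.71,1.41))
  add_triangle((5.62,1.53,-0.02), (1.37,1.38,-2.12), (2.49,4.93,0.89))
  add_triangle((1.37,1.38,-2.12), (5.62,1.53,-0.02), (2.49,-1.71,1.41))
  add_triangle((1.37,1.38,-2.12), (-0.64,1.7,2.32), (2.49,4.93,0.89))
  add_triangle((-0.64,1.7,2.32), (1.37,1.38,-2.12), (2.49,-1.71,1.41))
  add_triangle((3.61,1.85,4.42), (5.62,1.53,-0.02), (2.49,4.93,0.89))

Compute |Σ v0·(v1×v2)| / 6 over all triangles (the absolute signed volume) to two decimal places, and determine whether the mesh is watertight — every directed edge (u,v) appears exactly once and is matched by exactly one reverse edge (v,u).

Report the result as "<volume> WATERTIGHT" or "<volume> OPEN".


51.40 WATERTIGHT

Per-triangle v0·(v1×v2)/6:
  t1: +9.4571
  t2: +3.5764
  t3: +11.0672
  t4: +9.2720
  t5: +3.3925
  t6: +1.8041
  t7: -4.0983
  t8: +16.9251
Σ = +51.3961 → |volume| = 51.40

Directed edges: 24 total, each appears once with its reverse present → watertight.


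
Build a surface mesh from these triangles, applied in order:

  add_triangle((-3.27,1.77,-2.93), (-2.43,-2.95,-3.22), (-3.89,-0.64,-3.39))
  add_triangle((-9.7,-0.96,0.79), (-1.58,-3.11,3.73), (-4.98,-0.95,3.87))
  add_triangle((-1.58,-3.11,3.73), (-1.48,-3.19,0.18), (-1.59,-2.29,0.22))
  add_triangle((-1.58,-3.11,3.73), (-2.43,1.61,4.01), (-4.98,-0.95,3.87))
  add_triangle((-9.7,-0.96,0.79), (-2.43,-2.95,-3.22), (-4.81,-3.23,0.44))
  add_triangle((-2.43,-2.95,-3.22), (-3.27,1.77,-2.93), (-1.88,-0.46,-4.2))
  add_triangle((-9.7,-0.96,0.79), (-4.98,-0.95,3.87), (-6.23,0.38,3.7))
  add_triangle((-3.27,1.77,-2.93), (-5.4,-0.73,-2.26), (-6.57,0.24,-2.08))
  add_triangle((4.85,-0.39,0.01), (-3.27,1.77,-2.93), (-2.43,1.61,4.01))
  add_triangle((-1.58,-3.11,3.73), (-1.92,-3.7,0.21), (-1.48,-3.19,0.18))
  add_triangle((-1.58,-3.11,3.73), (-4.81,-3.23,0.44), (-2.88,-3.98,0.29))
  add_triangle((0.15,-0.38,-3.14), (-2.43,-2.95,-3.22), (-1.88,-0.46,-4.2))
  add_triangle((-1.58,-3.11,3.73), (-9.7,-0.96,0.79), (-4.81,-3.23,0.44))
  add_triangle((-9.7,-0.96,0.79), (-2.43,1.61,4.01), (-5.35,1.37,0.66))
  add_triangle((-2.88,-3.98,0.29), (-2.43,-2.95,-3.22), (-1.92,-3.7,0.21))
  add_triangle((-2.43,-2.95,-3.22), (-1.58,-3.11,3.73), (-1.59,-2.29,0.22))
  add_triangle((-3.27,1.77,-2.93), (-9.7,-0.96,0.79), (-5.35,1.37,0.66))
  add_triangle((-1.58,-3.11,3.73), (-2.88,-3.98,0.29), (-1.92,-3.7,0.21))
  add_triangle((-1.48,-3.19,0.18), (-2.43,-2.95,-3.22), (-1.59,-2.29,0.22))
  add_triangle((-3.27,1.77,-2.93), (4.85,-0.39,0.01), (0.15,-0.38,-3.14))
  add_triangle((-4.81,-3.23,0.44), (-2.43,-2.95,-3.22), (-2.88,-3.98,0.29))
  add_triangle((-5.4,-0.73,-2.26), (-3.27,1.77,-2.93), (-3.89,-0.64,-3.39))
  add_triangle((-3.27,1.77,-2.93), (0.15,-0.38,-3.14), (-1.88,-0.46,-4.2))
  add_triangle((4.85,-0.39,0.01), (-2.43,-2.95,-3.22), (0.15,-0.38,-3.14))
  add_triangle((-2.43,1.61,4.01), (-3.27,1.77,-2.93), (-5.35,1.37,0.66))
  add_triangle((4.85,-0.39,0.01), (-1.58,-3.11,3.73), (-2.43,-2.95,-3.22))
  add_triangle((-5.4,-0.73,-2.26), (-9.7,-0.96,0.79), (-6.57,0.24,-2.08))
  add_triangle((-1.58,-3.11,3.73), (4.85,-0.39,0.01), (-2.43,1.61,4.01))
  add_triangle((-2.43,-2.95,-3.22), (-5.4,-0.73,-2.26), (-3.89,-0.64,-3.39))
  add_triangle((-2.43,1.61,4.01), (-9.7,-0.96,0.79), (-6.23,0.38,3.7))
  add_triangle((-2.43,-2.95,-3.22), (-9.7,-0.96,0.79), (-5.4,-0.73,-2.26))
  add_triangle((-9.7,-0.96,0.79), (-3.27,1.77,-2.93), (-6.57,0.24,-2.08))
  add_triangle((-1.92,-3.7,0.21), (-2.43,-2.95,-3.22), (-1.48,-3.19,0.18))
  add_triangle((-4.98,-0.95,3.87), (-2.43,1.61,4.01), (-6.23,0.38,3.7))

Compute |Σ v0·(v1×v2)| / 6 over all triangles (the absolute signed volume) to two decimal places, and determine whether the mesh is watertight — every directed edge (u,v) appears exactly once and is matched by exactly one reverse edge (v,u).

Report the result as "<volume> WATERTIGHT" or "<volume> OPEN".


Per-triangle v0·(v1×v2)/6:
  t1: +1.7823
  t2: +13.8812
  t3: -0.9904
  t4: +9.2522
  t5: +15.4287
  t6: +5.0078
  t7: +7.9411
  t8: +2.9186
  t9: +8.2337
  t10: +0.3843
  t11: +5.8374
  t12: +2.8531
  t13: +15.8035
  t14: +11.0353
  t15: +1.7374
  t16: +0.2747
  t17: +10.5745
  t18: +1.7866
  t19: -1.0011
  t20: +4.6950
  t21: +5.6742
  t22: +3.6682
  t23: +2.2272
  t24: +7.0281
  t25: +6.0213
  t26: +17.9043
  t27: +4.7123
  t28: +14.7746
  t29: +3.9308
  t30: +3.4093
  t31: +10.7455
  t32: +4.2511
  t33: +0.3669
  t34: +4.7264
Σ = +206.8762 → |volume| = 206.88

Directed edges: 102 total, each appears once with its reverse present → watertight.

206.88 WATERTIGHT


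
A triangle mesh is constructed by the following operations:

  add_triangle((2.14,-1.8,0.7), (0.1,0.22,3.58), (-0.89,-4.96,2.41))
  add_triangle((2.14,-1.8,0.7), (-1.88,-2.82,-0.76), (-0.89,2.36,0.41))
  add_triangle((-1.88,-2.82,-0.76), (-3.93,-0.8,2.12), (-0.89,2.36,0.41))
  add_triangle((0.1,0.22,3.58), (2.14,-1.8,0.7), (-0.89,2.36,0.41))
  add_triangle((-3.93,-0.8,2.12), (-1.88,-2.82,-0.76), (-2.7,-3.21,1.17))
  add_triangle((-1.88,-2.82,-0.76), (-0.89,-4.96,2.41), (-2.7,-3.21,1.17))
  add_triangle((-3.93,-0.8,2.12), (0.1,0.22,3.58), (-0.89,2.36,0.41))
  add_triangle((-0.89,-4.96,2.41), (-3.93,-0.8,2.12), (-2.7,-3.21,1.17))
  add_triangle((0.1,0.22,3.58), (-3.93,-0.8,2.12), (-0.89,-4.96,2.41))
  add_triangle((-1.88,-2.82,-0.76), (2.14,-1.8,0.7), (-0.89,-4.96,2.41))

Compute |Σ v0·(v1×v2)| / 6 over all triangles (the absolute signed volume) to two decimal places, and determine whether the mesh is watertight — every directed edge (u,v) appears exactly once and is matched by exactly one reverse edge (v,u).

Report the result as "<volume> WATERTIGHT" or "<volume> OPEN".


43.94 WATERTIGHT

Per-triangle v0·(v1×v2)/6:
  t1: +7.5155
  t2: -1.0173
  t3: +3.0649
  t4: +1.9627
  t5: +2.6342
  t6: +3.2977
  t7: +6.0577
  t8: +4.2597
  t9: +11.6271
  t10: +4.5355
Σ = +43.9378 → |volume| = 43.94

Directed edges: 30 total, each appears once with its reverse present → watertight.


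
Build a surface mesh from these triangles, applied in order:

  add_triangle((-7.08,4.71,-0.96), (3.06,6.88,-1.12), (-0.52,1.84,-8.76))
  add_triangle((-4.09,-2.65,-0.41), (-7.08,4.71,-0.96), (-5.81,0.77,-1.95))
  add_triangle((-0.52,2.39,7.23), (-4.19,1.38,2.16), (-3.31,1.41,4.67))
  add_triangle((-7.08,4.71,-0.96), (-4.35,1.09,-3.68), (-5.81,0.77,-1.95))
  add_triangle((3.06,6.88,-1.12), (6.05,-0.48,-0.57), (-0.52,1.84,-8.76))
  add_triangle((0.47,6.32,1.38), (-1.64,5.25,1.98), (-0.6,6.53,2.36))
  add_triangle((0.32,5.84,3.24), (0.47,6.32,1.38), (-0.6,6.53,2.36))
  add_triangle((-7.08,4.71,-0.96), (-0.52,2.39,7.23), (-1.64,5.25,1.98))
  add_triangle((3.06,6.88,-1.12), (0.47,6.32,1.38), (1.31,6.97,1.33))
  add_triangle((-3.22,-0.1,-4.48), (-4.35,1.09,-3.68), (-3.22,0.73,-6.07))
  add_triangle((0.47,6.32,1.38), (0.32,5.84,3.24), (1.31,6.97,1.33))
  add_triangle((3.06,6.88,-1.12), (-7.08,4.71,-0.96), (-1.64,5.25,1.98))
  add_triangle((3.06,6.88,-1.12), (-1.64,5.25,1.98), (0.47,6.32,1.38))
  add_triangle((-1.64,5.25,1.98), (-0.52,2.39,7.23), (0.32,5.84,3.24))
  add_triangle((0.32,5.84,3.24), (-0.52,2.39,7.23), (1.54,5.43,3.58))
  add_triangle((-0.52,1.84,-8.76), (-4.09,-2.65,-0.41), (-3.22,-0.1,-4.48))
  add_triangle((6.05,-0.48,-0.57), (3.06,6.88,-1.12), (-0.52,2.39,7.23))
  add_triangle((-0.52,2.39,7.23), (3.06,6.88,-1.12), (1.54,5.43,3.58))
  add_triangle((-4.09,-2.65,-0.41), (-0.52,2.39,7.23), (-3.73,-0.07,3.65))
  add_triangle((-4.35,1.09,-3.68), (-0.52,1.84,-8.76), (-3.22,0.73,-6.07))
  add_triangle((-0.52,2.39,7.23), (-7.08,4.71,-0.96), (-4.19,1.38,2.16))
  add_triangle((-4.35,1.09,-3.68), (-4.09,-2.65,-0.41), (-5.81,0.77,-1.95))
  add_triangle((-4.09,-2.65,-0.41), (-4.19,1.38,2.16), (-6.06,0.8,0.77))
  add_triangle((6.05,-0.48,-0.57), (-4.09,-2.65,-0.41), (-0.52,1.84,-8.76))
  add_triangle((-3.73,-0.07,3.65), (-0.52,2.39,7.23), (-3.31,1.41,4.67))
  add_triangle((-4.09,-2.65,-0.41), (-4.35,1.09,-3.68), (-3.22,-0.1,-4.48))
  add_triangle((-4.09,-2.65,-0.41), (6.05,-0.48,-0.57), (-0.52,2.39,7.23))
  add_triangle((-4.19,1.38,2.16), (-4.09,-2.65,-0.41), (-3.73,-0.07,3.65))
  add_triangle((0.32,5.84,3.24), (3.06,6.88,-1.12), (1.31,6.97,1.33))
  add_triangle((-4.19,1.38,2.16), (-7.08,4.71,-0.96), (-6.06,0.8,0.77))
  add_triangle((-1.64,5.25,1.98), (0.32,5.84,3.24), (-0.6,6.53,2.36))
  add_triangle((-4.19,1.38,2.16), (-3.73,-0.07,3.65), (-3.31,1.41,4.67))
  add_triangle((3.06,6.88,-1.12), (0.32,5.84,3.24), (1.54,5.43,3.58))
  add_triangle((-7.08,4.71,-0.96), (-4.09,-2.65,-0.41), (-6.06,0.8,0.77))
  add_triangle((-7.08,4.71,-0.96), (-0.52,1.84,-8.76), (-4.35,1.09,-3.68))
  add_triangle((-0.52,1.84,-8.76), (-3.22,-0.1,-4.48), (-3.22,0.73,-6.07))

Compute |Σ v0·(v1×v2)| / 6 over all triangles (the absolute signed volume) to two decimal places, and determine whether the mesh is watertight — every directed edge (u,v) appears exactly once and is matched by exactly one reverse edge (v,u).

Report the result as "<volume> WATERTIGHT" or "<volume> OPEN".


Per-triangle v0·(v1×v2)/6:
  t1: +88.7117
  t2: +7.8937
  t3: +3.0370
  t4: +8.8123
  t5: +61.7589
  t6: +1.0446
  t7: +2.1343
  t8: +30.5159
  t9: +1.6715
  t10: +2.1020
  t11: +1.6153
  t12: +30.7028
  t13: +3.3706
  t14: +11.6685
  t15: +7.4995
  t16: +5.6214
  t17: +53.5447
  t18: -0.4576
  t19: +4.1694
  t20: +4.6110
  t21: +18.7046
  t22: +6.3833
  t23: +4.4675
  t24: +27.8632
  t25: +4.0161
  t26: +6.6836
  t27: +19.6543
  t28: +7.1046
  t29: +2.1653
  t30: +7.7592
  t31: +1.4999
  t32: +3.0731
  t33: +7.4524
  t34: +9.5363
  t35: +23.9440
  t36: +1.9959
Σ = +482.3308 → |volume| = 482.33

Directed edges: 108 total, each appears once with its reverse present → watertight.

482.33 WATERTIGHT


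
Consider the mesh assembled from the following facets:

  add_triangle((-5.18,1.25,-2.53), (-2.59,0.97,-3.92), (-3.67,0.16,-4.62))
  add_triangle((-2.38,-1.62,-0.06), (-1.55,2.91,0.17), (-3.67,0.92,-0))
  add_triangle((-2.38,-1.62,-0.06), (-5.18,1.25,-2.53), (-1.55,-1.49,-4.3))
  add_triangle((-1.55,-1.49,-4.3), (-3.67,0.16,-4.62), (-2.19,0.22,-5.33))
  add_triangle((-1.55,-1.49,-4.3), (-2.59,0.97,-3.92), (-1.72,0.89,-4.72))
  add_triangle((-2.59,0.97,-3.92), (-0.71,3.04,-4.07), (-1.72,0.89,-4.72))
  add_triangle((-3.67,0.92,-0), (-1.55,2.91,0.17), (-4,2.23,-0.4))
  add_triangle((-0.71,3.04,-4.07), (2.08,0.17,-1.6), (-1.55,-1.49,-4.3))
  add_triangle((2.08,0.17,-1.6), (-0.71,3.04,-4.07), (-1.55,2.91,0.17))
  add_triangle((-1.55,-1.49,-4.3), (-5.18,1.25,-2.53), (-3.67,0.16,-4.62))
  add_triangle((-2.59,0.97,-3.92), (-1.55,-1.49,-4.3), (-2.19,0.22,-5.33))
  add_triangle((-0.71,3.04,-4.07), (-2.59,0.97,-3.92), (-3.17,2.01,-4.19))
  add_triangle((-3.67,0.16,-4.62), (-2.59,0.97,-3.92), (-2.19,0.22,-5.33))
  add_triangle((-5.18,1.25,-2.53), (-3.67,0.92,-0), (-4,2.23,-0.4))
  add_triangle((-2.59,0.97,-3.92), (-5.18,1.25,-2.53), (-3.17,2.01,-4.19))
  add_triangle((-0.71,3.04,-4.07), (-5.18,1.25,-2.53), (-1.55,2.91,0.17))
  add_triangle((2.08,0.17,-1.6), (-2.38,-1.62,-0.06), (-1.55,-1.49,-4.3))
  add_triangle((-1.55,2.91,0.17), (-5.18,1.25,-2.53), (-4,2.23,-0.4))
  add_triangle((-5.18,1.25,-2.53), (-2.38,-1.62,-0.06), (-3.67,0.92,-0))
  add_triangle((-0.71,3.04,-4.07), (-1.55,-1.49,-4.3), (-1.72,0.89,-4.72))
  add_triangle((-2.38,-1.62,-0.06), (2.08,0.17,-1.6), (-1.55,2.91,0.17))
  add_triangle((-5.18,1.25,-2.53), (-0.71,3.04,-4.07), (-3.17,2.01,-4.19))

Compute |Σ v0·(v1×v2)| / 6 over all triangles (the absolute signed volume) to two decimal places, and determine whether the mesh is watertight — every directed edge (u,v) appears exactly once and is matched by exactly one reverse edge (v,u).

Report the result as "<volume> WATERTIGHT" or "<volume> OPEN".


Per-triangle v0·(v1×v2)/6:
  t1: +2.5054
  t2: +0.1380
  t3: +8.4860
  t4: +2.6303
  t5: +2.0992
  t6: +2.2169
  t7: +0.7445
  t8: +8.0803
  t9: +3.7616
  t10: +2.3308
  t11: -1.2950
  t12: +1.7917
  t13: +1.2987
  t14: +1.9111
  t15: +2.0670
  t16: +10.4475
  t17: +1.8205
  t18: +2.3893
  t19: +3.4285
  t20: +1.4297
  t21: -2.4956
  t22: +2.5405
Σ = +58.3269 → |volume| = 58.33

Directed edges: 66 total, each appears once with its reverse present → watertight.

58.33 WATERTIGHT


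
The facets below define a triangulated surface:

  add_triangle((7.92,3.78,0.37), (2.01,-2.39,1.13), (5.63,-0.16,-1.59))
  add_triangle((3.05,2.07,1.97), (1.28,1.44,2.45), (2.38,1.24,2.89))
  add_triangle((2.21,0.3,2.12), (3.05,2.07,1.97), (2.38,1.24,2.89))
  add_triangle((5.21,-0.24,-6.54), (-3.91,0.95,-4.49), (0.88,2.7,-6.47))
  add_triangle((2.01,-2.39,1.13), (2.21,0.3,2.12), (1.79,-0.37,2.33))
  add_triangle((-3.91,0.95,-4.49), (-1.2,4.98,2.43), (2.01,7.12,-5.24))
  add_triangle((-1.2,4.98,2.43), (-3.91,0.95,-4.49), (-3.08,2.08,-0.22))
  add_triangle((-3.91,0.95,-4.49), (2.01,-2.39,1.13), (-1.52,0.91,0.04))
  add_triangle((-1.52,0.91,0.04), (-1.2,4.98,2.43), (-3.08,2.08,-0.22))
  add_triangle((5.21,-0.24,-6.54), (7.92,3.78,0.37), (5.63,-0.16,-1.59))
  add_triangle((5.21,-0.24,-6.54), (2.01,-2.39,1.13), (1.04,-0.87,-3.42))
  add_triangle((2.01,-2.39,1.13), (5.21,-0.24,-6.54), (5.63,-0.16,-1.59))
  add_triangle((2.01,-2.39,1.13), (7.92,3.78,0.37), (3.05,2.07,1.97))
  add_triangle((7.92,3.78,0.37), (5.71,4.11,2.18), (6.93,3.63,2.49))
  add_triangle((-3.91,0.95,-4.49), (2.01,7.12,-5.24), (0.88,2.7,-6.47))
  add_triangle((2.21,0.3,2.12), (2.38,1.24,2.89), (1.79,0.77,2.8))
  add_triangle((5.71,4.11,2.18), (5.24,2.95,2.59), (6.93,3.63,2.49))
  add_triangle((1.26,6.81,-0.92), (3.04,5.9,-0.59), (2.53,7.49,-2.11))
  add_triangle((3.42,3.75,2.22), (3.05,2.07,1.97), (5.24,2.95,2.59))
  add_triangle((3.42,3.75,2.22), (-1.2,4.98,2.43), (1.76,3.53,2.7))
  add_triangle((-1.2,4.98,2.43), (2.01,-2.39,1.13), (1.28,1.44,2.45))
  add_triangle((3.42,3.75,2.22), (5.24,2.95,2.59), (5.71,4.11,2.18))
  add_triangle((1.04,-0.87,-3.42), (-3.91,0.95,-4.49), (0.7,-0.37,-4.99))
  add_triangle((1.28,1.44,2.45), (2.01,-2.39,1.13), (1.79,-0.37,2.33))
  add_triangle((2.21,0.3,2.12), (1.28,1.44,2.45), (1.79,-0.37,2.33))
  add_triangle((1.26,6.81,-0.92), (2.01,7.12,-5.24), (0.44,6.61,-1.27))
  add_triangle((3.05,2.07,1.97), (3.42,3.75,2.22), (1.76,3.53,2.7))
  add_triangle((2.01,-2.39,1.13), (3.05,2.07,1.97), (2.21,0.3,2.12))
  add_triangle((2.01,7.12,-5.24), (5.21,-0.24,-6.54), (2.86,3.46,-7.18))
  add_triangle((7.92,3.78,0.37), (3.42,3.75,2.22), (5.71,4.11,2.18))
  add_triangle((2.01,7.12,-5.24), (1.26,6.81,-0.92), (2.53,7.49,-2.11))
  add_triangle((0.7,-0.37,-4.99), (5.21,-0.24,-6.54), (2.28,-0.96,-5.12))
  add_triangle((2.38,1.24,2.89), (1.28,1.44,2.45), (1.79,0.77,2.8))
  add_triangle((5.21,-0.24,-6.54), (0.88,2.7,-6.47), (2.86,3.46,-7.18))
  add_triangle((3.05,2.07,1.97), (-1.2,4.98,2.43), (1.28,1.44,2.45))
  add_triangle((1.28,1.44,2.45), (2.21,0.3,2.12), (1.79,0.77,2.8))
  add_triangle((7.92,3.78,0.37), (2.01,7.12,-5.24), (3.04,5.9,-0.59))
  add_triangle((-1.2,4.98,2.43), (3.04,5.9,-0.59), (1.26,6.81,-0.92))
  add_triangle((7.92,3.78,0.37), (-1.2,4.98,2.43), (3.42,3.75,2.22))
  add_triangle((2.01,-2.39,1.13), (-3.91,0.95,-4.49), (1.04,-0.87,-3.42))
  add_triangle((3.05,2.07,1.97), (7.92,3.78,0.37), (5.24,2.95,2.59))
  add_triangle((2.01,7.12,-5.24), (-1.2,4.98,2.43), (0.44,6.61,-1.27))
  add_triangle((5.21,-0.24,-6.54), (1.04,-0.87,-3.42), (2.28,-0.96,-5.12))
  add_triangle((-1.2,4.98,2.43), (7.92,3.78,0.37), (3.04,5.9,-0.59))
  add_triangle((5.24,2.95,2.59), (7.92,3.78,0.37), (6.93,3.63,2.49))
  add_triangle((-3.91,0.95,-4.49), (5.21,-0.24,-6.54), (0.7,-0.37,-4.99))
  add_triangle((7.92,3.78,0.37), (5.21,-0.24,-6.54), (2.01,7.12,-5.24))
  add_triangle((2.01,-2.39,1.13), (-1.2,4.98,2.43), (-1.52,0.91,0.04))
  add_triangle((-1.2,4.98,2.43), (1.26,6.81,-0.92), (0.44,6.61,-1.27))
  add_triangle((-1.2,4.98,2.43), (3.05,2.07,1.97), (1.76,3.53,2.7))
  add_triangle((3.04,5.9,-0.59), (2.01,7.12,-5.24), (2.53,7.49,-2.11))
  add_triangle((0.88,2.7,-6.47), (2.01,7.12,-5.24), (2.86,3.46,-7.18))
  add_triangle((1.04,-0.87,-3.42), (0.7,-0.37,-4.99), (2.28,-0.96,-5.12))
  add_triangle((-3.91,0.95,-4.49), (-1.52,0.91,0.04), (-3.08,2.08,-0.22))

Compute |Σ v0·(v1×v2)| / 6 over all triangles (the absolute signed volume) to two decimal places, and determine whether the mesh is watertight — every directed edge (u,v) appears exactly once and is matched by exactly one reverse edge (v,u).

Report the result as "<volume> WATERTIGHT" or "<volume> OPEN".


373.20 WATERTIGHT

Per-triangle v0·(v1×v2)/6:
  t1: +12.0861
  t2: +0.7025
  t3: +0.6930
  t4: +18.7779
  t5: +0.7813
  t6: +41.9424
  t7: +6.8295
  t8: +1.7975
  t9: +0.4684
  t10: +18.8235
  t11: +6.8260
  t12: +11.2417
  t13: +8.9198
  t14: +3.1452
  t15: +22.7567
  t16: +0.2479
  t17: +0.8837
  t18: +2.6973
  t19: +0.5737
  t20: +2.6625
  t21: +1.0209
  t22: +1.4376
  t23: +1.7296
  t24: -0.2941
  t25: +0.5618
  t26: +4.0984
  t27: +1.1224
  t28: +1.4243
  t29: +14.0098
  t30: +1.5824
  t31: +4.6925
  t32: +2.3900
  t33: +0.2499
  t34: +8.1908
  t35: +3.8505
  t36: -0.2678
  t37: +25.3721
  t38: +7.3600
  t39: +8.1511
  t40: +5.2442
  t41: -0.8184
  t42: +0.8016
  t43: +0.0420
  t44: +19.9656
  t45: -0.2858
  t46: +5.5048
  t47: +74.3605
  t48: +1.9981
  t49: +3.6652
  t50: -0.7993
  t51: +3.6988
  t52: +9.3707
  t53: +0.5302
  t54: +0.3807
Σ = +373.1978 → |volume| = 373.20

Directed edges: 162 total, each appears once with its reverse present → watertight.


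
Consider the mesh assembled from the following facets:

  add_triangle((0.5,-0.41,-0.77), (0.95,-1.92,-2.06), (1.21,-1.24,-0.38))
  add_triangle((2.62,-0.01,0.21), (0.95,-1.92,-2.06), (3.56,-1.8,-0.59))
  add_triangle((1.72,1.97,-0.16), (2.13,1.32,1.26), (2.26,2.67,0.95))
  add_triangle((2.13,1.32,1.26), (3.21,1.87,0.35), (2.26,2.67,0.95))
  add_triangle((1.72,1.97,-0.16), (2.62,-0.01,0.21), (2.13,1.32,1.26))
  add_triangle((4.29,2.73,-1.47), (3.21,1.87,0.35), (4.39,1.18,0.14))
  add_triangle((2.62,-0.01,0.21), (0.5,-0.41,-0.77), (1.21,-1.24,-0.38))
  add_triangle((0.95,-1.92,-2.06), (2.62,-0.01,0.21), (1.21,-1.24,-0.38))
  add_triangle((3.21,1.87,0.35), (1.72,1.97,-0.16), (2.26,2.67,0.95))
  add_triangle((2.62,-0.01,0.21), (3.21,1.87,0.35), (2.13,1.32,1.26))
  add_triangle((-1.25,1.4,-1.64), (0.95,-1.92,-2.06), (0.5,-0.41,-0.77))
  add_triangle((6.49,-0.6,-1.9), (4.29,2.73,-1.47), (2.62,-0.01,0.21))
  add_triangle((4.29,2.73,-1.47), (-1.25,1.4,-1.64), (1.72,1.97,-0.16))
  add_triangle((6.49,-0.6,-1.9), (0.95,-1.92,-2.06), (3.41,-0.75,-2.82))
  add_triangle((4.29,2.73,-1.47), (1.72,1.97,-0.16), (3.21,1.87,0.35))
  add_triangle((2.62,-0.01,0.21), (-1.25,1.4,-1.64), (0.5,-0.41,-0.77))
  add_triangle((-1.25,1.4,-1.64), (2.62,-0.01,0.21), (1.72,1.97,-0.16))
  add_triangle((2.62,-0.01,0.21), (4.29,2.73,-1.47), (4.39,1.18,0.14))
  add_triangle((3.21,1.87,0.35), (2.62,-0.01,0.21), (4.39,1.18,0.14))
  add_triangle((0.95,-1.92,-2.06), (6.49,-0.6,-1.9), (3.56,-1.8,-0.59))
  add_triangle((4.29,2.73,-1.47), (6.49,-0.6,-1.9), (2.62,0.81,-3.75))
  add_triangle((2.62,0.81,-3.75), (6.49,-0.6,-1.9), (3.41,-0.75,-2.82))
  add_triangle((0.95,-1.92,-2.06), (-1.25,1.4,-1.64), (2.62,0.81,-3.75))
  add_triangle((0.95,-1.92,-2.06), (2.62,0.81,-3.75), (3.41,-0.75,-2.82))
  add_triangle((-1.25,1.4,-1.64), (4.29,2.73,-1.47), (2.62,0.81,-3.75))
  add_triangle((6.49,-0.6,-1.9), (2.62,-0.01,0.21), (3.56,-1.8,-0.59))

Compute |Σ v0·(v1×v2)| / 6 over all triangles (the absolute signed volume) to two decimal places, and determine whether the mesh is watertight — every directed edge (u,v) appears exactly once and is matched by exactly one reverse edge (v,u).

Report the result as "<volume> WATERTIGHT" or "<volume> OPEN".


40.01 WATERTIGHT

Per-triangle v0·(v1×v2)/6:
  t1: -0.1534
  t2: -0.9338
  t3: -0.4064
  t4: +0.7144
  t5: -1.1129
  t6: +1.4698
  t7: -0.3520
  t8: +0.7532
  t9: +0.6160
  t10: +0.8415
  t11: -0.3576
  t12: +3.3580
  t13: +1.9687
  t14: +2.7723
  t15: +0.9606
  t16: -0.7679
  t17: -1.1475
  t18: +0.6938
  t19: +0.2226
  t20: +3.7312
  t21: +9.8446
  t22: +3.4761
  t23: +3.8610
  t24: +2.5437
  t25: +5.7451
  t26: +1.6680
Σ = +40.0090 → |volume| = 40.01

Directed edges: 78 total, each appears once with its reverse present → watertight.


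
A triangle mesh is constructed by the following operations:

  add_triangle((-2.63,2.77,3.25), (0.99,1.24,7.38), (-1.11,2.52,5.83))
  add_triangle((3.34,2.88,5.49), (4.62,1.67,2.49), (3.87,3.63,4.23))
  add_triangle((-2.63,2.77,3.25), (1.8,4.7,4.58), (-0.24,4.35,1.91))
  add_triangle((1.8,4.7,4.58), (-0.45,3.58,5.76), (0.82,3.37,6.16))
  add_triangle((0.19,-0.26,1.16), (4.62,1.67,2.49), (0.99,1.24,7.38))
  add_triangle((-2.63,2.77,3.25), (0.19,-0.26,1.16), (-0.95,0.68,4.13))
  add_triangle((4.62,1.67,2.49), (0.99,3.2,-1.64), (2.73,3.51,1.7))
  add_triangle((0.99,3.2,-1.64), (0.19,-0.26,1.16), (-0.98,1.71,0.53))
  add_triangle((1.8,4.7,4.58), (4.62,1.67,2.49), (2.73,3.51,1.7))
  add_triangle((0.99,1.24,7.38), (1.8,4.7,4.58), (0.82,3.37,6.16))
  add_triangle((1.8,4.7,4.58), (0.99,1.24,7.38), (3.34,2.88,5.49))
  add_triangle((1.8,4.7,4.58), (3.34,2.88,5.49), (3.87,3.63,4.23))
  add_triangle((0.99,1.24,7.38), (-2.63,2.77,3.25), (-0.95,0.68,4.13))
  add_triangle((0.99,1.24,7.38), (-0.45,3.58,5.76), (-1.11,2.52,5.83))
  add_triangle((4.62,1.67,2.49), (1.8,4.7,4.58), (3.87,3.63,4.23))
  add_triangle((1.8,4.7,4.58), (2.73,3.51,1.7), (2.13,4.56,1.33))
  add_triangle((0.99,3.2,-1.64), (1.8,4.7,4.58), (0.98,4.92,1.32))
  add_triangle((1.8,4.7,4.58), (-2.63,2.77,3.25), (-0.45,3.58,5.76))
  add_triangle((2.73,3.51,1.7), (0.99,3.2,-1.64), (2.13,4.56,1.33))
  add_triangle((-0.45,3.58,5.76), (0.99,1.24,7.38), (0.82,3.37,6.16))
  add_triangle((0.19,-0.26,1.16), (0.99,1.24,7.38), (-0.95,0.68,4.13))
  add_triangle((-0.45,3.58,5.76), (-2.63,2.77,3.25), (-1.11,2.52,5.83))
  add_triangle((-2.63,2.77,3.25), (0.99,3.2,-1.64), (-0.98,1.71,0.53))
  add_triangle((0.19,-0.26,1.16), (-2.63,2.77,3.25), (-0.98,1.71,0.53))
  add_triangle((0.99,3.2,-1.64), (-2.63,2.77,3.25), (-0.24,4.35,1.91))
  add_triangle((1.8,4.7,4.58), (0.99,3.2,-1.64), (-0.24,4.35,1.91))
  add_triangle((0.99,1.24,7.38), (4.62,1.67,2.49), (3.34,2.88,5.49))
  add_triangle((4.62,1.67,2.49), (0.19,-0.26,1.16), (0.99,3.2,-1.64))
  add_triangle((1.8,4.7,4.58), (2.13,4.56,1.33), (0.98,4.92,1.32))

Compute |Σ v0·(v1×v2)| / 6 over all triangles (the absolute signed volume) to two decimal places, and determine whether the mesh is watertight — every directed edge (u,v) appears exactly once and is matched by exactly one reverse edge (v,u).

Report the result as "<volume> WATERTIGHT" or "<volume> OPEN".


Per-triangle v0·(v1×v2)/6:
  t1: +0.6336
  t2: +3.5773
  t3: +7.5556
  t4: +3.2653
  t5: +2.4511
  t6: -0.1184
  t7: +4.7233
  t8: -1.0292
  t9: +6.3005
  t10: +3.4358
  t11: +9.7320
  t12: +3.9990
  t13: +4.1667
  t14: +3.7626
  t15: +0.4841
  t16: +2.8628
  t17: -2.7294
  t18: +5.7814
  t19: +1.8732
  t20: +3.4912
  t21: +0.8421
  t22: +2.9884
  t23: +1.1427
  t24: -0.3965
  t25: +3.7487
  t26: +6.6745
  t27: +6.3116
  t28: -1.7644
  t29: +3.2495
Σ = +87.0151 → |volume| = 87.02

Directed edges: 87 total; 3 unmatched, e.g. (0.98,4.92,1.32)→(0.99,3.2,-1.64) → open.

87.02 OPEN


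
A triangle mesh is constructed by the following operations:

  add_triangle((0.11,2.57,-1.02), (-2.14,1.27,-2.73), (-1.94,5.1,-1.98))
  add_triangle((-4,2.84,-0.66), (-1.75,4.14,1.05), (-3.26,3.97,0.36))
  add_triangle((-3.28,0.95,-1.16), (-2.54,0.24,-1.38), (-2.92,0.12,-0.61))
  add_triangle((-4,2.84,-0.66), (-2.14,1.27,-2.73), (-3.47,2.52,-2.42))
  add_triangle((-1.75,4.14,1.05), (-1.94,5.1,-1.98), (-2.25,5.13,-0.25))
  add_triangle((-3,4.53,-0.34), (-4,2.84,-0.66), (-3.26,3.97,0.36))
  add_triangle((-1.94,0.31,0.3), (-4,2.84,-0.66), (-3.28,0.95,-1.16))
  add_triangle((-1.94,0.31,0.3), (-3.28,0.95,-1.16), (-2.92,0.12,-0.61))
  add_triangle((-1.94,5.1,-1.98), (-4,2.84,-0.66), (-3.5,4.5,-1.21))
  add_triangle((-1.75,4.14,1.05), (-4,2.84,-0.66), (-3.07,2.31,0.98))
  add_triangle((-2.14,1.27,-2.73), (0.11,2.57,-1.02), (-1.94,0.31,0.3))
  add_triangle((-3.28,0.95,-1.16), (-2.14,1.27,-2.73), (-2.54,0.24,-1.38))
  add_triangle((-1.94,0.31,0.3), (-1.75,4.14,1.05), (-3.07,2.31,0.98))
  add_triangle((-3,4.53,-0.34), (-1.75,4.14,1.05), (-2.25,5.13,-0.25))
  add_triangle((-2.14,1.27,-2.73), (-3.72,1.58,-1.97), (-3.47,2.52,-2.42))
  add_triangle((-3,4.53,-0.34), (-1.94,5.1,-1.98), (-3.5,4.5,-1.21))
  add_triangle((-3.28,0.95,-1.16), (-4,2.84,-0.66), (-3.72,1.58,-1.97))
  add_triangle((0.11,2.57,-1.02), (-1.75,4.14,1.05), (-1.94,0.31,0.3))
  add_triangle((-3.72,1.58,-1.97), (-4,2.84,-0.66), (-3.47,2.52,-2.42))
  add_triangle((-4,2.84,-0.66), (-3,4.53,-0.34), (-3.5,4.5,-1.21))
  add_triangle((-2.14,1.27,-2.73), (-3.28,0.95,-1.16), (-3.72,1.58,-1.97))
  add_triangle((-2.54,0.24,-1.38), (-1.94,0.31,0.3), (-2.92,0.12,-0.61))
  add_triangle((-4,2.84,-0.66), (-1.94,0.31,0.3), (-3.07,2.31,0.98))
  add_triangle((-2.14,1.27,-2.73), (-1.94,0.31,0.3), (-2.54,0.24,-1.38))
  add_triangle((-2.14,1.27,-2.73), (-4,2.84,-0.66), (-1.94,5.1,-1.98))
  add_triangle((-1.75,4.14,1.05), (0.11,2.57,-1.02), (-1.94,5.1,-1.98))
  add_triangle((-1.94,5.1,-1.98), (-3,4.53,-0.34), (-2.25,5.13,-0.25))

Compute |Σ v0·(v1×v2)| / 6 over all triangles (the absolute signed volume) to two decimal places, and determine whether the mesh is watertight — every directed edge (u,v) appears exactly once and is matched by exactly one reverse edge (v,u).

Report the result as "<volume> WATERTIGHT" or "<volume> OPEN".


Per-triangle v0·(v1×v2)/6:
  t1: +2.0993
  t2: -0.2570
  t3: +0.3056
  t4: -0.3964
  t5: +0.4151
  t6: +1.2656
  t7: +1.0103
  t8: +0.3330
  t9: +0.6601
  t10: +2.7552
  t11: -2.2600
  t12: +0.7059
  t13: -0.1722
  t14: +1.0776
  t15: +0.9053
  t16: +1.5736
  t17: +0.8088
  t18: -1.9040
  t19: +1.3579
  t20: +1.2202
  t21: +0.3095
  t22: -0.1417
  t23: +1.1117
  t24: -0.6961
  t25: +6.1748
  t26: +2.4533
  t27: +1.5301
Σ = +22.2457 → |volume| = 22.25

Directed edges: 81 total; 3 unmatched, e.g. (-1.75,4.14,1.05)→(-3.26,3.97,0.36) → open.

22.25 OPEN


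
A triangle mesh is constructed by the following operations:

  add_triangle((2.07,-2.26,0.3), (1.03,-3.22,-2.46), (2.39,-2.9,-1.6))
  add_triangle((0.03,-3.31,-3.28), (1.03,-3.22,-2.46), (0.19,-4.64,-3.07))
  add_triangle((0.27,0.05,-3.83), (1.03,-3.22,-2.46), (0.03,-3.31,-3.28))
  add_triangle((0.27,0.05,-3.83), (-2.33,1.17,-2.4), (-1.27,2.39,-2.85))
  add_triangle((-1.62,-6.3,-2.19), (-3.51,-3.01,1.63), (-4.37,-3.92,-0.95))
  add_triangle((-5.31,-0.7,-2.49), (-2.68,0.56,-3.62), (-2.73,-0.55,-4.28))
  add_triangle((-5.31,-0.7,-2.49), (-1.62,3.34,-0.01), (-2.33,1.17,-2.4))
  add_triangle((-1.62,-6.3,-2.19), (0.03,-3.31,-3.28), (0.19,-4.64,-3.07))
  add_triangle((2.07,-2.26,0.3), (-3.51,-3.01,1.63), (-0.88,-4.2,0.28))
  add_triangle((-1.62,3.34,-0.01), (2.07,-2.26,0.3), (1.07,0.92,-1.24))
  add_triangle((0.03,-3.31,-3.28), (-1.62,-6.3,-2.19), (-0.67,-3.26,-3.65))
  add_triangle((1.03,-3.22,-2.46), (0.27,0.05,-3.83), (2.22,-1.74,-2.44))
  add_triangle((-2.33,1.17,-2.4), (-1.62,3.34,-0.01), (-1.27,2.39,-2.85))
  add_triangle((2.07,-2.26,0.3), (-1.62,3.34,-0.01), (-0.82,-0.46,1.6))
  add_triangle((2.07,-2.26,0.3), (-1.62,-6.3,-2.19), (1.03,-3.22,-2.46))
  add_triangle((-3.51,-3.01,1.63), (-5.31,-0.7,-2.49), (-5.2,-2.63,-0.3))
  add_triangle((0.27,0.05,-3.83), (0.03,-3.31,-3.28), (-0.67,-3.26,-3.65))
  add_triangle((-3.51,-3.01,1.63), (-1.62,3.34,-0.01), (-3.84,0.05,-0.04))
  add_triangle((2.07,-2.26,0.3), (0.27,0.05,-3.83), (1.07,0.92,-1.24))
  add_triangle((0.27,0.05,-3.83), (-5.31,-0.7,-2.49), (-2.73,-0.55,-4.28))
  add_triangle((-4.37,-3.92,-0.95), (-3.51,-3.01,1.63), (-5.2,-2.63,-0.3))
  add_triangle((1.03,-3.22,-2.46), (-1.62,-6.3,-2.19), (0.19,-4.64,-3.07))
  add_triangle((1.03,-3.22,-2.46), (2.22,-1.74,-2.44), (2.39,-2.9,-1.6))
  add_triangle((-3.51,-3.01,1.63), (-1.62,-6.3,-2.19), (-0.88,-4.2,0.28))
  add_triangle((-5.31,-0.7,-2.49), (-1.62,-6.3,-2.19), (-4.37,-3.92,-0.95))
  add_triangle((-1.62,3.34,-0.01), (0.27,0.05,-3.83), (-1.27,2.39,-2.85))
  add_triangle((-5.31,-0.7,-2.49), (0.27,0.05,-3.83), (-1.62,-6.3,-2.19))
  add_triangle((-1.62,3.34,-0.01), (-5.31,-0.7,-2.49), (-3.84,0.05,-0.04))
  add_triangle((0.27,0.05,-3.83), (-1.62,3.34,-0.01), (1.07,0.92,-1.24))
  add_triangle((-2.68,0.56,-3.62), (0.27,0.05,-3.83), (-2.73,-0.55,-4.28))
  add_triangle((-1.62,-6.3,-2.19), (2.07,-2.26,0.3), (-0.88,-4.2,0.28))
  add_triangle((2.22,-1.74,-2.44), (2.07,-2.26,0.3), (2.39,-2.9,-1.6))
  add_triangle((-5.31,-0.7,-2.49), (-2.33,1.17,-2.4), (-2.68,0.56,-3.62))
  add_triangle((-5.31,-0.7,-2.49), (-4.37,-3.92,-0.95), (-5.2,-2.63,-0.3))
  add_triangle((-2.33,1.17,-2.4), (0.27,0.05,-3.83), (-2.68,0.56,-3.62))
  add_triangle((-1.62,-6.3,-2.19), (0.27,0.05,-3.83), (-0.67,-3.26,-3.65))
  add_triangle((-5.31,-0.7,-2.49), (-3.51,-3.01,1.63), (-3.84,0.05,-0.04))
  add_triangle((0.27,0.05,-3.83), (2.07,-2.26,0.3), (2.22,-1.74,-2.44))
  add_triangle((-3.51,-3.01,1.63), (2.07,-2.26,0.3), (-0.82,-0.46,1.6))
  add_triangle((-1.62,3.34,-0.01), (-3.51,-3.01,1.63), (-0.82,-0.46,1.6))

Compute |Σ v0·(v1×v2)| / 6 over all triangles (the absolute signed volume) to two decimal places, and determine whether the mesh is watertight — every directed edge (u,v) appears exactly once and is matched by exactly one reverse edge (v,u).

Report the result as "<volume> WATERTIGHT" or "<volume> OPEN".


Per-triangle v0·(v1×v2)/6:
  t1: +1.1455
  t2: +0.7840
  t3: +2.2510
  t4: +2.6843
  t5: +8.2622
  t6: +2.8223
  t7: +5.0917
  t8: +1.7444
  t9: +2.8459
  t10: +0.9182
  t11: +1.9522
  t12: +3.2827
  t13: +2.6414
  t14: +1.0369
  t15: +5.8499
  t16: +0.8168
  t17: +1.5598
  t18: +3.5534
  t19: +2.6215
  t20: -0.7039
  t21: +3.4622
  t22: +0.8955
  t23: +1.4211
  t24: +5.5607
  t25: +10.1538
  t26: +0.7018
  t27: +21.3305
  t28: +5.1681
  t29: +3.0299
  t30: +2.1275
  t31: +4.6157
  t32: +0.7361
  t33: +2.0327
  t34: +4.4368
  t35: +1.3155
  t36: +0.0003
  t37: +5.5818
  t38: -0.5842
  t39: +3.0574
  t40: +3.4815
Σ = +129.6847 → |volume| = 129.68

Directed edges: 120 total, each appears once with its reverse present → watertight.

129.68 WATERTIGHT


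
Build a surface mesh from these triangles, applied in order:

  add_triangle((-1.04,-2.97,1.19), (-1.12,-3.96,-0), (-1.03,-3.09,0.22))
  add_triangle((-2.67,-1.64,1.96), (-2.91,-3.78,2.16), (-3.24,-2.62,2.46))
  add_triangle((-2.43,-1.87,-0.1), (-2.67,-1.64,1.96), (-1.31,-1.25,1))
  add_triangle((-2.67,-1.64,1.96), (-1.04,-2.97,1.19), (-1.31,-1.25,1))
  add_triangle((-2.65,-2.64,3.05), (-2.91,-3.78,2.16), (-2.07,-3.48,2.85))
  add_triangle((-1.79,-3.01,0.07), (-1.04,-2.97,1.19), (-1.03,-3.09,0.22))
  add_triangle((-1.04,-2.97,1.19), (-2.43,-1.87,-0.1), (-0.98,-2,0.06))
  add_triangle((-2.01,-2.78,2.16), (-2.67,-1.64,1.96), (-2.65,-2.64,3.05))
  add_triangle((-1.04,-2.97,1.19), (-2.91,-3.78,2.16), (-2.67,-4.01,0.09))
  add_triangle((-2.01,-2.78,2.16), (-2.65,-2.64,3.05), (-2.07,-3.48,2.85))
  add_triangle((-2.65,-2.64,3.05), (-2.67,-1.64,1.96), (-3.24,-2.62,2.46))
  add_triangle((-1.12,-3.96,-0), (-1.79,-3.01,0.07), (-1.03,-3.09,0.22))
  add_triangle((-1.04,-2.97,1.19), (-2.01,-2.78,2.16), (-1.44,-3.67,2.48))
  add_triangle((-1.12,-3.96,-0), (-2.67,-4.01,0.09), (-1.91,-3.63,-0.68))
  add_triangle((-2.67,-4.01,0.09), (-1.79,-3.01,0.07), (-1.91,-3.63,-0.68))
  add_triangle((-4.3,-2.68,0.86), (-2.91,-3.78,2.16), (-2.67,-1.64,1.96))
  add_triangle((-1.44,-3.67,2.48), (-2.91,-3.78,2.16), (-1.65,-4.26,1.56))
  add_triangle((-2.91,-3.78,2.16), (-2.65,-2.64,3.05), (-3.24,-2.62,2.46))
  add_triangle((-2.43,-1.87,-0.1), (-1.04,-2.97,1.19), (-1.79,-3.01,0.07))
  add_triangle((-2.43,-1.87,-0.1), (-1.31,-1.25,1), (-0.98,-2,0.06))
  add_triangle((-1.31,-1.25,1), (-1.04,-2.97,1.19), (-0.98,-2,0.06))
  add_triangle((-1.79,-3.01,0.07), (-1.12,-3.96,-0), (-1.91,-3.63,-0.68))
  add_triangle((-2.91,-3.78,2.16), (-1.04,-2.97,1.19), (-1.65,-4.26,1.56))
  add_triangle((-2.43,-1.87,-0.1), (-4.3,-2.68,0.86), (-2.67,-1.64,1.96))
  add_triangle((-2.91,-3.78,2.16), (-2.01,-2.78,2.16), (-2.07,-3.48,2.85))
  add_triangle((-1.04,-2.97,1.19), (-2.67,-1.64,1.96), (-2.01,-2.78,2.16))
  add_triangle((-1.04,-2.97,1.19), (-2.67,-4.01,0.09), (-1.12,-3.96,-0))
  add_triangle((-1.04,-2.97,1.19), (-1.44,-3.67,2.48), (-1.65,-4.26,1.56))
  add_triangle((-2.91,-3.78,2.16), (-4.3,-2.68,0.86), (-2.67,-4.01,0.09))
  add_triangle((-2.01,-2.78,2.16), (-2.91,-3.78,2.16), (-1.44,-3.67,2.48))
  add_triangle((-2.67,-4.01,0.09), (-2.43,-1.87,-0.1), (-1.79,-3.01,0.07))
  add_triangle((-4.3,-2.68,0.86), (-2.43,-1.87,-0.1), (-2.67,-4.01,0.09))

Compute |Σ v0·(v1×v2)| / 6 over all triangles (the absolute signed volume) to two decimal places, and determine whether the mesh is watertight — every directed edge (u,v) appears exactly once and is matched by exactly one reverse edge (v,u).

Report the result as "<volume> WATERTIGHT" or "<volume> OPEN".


Per-triangle v0·(v1×v2)/6:
  t1: -0.0935
  t2: +0.0657
  t3: -0.3798
  t4: -0.0448
  t5: +0.9266
  t6: -0.4002
  t7: +0.5339
  t8: -0.4513
  t9: +1.5954
  t10: -0.2566
  t11: +0.2729
  t12: -0.1291
  t13: -0.4378
  t14: +0.7418
  t15: -0.1098
  t16: +2.0368
  t17: +1.1561
  t18: +0.8130
  t19: -0.6888
  t20: -0.5219
  t21: -0.3892
  t22: -0.4621
  t23: -0.1659
  t24: -0.3532
  t25: -0.1486
  t26: -0.4167
  t27: +1.1944
  t28: +0.0904
  t29: +3.2787
  t30: +0.4673
  t31: +0.0184
  t32: +0.8721
Σ = +8.6139 → |volume| = 8.61

Directed edges: 96 total, each appears once with its reverse present → watertight.

8.61 WATERTIGHT
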